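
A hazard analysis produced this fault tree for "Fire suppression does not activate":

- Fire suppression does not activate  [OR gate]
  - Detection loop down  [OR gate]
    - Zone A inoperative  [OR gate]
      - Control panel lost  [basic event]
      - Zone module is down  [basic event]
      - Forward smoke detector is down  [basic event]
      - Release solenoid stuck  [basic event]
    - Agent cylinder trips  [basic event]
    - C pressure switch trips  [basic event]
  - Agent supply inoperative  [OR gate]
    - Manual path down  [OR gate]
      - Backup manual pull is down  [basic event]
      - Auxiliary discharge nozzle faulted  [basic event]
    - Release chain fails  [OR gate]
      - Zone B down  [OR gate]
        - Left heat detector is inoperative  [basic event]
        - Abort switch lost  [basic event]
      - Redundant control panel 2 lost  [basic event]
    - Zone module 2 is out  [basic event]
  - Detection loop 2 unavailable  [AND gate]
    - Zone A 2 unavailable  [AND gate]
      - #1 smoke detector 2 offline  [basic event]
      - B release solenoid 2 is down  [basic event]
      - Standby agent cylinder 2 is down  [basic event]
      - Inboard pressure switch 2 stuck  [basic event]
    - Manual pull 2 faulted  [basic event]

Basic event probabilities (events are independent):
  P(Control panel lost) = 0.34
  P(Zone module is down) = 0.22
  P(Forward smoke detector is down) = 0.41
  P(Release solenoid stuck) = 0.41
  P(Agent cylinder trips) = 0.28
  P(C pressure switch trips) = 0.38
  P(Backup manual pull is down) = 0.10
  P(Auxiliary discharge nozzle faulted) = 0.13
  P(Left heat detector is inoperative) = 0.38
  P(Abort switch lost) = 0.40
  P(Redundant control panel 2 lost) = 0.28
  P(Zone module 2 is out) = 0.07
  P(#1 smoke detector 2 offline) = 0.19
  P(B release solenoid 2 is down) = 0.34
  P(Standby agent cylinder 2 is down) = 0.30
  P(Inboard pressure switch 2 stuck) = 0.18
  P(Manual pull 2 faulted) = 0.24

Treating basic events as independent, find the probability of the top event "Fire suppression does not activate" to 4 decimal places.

0.9844

P(Zone A inoperative) [OR] = 1 − (1−0.34) × (1−0.22) × (1−0.41) × (1−0.41) = 0.820798
P(Detection loop down) [OR] = 1 − (1−0.820798) × (1−0.28) × (1−0.38) = 0.920004
P(Manual path down) [OR] = 1 − (1−0.10) × (1−0.13) = 0.217000
P(Zone B down) [OR] = 1 − (1−0.38) × (1−0.40) = 0.628000
P(Release chain fails) [OR] = 1 − (1−0.628000) × (1−0.28) = 0.732160
P(Agent supply inoperative) [OR] = 1 − (1−0.217000) × (1−0.732160) × (1−0.07) = 0.804962
P(Zone A 2 unavailable) [AND] = 0.19 × 0.34 × 0.30 × 0.18 = 0.003488
P(Detection loop 2 unavailable) [AND] = 0.003488 × 0.24 = 0.000837
P(Fire suppression does not activate) [OR] = 1 − (1−0.920004) × (1−0.804962) × (1−0.000837) = 0.984411
Rounded to 4 decimal places: P(Fire suppression does not activate) ≈ 0.9844.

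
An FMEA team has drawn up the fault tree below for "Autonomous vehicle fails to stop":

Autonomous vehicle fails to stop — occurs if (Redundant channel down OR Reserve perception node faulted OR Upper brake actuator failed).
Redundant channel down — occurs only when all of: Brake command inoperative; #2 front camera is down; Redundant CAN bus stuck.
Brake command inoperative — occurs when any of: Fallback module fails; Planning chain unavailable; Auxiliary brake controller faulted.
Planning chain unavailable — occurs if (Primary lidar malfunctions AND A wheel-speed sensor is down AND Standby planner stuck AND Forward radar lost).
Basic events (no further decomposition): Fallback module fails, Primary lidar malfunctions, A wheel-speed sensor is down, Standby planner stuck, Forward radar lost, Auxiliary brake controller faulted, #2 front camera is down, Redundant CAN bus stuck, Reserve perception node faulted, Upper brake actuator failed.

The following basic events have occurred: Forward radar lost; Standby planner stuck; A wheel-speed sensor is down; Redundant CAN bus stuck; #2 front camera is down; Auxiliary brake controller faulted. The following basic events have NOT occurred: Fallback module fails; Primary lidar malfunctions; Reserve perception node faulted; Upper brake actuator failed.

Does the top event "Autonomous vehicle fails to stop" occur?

Yes

Planning chain unavailable [AND]: Primary lidar malfunctions=not, A wheel-speed sensor is down=occurs, Standby planner stuck=occurs, Forward radar lost=occurs → not all inputs occur → does not occur.
Brake command inoperative [OR]: Fallback module fails=not, Planning chain unavailable=not, Auxiliary brake controller faulted=occurs → at least one input occurs → occurs.
Redundant channel down [AND]: Brake command inoperative=occurs, #2 front camera is down=occurs, Redundant CAN bus stuck=occurs → all inputs occur → occurs.
Autonomous vehicle fails to stop [OR]: Redundant channel down=occurs, Reserve perception node faulted=not, Upper brake actuator failed=not → at least one input occurs → occurs.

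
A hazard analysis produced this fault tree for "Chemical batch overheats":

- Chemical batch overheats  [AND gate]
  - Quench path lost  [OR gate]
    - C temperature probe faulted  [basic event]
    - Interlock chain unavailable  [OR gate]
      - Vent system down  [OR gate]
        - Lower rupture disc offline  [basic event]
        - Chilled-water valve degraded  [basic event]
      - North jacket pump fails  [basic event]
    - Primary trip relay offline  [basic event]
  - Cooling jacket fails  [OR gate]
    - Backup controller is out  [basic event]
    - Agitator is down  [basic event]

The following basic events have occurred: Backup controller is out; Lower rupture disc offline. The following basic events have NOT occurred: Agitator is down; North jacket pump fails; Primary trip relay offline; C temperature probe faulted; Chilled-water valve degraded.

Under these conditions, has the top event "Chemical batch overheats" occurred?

Vent system down [OR]: Lower rupture disc offline=occurs, Chilled-water valve degraded=not → at least one input occurs → occurs.
Interlock chain unavailable [OR]: Vent system down=occurs, North jacket pump fails=not → at least one input occurs → occurs.
Quench path lost [OR]: C temperature probe faulted=not, Interlock chain unavailable=occurs, Primary trip relay offline=not → at least one input occurs → occurs.
Cooling jacket fails [OR]: Backup controller is out=occurs, Agitator is down=not → at least one input occurs → occurs.
Chemical batch overheats [AND]: Quench path lost=occurs, Cooling jacket fails=occurs → all inputs occur → occurs.

Yes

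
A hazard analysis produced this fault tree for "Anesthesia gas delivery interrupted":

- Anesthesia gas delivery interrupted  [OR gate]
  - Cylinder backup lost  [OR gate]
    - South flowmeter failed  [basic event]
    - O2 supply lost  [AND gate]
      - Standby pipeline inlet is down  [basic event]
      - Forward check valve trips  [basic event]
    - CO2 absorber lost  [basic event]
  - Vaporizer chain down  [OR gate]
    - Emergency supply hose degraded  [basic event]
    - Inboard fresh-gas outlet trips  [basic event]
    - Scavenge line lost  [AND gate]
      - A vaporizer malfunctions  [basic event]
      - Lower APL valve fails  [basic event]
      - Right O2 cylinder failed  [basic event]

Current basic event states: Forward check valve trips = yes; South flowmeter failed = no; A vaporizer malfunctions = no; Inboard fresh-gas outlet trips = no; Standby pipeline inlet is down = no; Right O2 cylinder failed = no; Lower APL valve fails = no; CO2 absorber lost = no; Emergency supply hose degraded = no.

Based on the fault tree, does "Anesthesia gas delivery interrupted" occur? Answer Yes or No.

No

O2 supply lost [AND]: Standby pipeline inlet is down=not, Forward check valve trips=occurs → not all inputs occur → does not occur.
Cylinder backup lost [OR]: South flowmeter failed=not, O2 supply lost=not, CO2 absorber lost=not → no input occurs → does not occur.
Scavenge line lost [AND]: A vaporizer malfunctions=not, Lower APL valve fails=not, Right O2 cylinder failed=not → not all inputs occur → does not occur.
Vaporizer chain down [OR]: Emergency supply hose degraded=not, Inboard fresh-gas outlet trips=not, Scavenge line lost=not → no input occurs → does not occur.
Anesthesia gas delivery interrupted [OR]: Cylinder backup lost=not, Vaporizer chain down=not → no input occurs → does not occur.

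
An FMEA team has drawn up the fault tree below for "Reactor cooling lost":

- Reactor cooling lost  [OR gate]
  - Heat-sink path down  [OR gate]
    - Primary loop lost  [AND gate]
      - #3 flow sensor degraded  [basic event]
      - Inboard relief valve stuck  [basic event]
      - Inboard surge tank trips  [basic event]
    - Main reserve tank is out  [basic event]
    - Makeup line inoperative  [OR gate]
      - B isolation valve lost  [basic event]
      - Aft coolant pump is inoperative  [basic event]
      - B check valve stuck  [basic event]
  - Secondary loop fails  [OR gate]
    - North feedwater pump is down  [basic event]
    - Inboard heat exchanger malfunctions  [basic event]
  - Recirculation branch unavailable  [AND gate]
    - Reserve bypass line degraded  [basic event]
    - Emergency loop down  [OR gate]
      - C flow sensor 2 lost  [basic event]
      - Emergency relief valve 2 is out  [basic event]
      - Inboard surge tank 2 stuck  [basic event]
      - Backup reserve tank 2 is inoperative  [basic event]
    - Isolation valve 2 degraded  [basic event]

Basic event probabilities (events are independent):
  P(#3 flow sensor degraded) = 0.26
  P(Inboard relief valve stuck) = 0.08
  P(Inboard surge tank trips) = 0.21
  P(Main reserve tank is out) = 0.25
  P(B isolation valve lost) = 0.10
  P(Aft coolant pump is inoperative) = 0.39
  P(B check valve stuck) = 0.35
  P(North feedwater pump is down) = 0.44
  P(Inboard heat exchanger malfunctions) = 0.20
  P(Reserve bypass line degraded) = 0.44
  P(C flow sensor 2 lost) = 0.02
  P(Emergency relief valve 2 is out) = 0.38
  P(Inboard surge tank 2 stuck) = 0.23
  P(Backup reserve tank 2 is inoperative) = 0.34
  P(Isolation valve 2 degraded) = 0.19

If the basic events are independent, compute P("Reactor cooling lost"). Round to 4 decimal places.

0.8875

P(Primary loop lost) [AND] = 0.26 × 0.08 × 0.21 = 0.004368
P(Makeup line inoperative) [OR] = 1 − (1−0.10) × (1−0.39) × (1−0.35) = 0.643150
P(Heat-sink path down) [OR] = 1 − (1−0.004368) × (1−0.25) × (1−0.643150) = 0.733532
P(Secondary loop fails) [OR] = 1 − (1−0.44) × (1−0.20) = 0.552000
P(Emergency loop down) [OR] = 1 − (1−0.02) × (1−0.38) × (1−0.23) × (1−0.34) = 0.691218
P(Recirculation branch unavailable) [AND] = 0.44 × 0.691218 × 0.19 = 0.057786
P(Reactor cooling lost) [OR] = 1 − (1−0.733532) × (1−0.552000) × (1−0.057786) = 0.887521
Rounded to 4 decimal places: P(Reactor cooling lost) ≈ 0.8875.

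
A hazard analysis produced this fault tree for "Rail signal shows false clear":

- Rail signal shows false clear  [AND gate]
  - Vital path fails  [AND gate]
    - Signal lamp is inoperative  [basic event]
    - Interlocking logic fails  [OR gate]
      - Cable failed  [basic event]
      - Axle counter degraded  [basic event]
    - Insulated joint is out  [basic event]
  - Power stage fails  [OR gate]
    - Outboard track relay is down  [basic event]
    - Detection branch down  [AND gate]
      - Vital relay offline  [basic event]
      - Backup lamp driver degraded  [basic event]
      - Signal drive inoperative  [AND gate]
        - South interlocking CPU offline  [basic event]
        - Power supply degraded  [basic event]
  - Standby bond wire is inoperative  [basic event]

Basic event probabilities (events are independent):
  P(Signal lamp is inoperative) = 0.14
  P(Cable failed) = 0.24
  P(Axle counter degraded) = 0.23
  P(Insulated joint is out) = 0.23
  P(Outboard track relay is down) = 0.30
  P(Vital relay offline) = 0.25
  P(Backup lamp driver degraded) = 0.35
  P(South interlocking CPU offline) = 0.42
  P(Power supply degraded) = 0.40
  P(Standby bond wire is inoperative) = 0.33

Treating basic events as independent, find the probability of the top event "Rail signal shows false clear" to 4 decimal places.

P(Interlocking logic fails) [OR] = 1 − (1−0.24) × (1−0.23) = 0.414800
P(Vital path fails) [AND] = 0.14 × 0.414800 × 0.23 = 0.013357
P(Signal drive inoperative) [AND] = 0.42 × 0.40 = 0.168000
P(Detection branch down) [AND] = 0.25 × 0.35 × 0.168000 = 0.014700
P(Power stage fails) [OR] = 1 − (1−0.30) × (1−0.014700) = 0.310290
P(Rail signal shows false clear) [AND] = 0.013357 × 0.310290 × 0.33 = 0.001368
Rounded to 4 decimal places: P(Rail signal shows false clear) ≈ 0.0014.

0.0014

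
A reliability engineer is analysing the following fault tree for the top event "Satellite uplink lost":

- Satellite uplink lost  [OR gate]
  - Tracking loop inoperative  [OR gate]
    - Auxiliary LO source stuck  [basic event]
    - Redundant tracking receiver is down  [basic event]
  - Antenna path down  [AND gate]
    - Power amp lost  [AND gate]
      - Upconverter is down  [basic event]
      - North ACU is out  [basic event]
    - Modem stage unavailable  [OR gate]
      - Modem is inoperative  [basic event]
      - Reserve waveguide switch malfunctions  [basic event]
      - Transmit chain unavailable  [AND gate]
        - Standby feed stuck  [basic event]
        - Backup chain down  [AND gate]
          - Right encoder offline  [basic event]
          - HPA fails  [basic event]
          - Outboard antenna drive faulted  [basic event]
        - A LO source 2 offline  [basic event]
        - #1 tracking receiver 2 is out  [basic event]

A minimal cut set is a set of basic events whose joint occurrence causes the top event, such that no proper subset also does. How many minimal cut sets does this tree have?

5

Tracking loop inoperative [OR]: union of children's cut sets → 2 cut set(s).
Power amp lost [AND]: one cut set from each child combined → 1 × 1 = 1 cut set(s).
Backup chain down [AND]: one cut set from each child combined → 1 × 1 × 1 = 1 cut set(s).
Transmit chain unavailable [AND]: one cut set from each child combined → 1 × 1 × 1 × 1 = 1 cut set(s).
Modem stage unavailable [OR]: union of children's cut sets → 3 cut set(s).
Antenna path down [AND]: one cut set from each child combined → 1 × 3 = 3 cut set(s).
Satellite uplink lost [OR]: union of children's cut sets → 5 cut set(s).
Minimal cut sets: {Auxiliary LO source stuck}; {Redundant tracking receiver is down}; {Modem is inoperative, North ACU is out, Upconverter is down}; {North ACU is out, Reserve waveguide switch malfunctions, Upconverter is down}; {#1 tracking receiver 2 is out, A LO source 2 offline, HPA fails, North ACU is out, Outboard antenna drive faulted, Right encoder offline, Standby feed stuck, Upconverter is down}.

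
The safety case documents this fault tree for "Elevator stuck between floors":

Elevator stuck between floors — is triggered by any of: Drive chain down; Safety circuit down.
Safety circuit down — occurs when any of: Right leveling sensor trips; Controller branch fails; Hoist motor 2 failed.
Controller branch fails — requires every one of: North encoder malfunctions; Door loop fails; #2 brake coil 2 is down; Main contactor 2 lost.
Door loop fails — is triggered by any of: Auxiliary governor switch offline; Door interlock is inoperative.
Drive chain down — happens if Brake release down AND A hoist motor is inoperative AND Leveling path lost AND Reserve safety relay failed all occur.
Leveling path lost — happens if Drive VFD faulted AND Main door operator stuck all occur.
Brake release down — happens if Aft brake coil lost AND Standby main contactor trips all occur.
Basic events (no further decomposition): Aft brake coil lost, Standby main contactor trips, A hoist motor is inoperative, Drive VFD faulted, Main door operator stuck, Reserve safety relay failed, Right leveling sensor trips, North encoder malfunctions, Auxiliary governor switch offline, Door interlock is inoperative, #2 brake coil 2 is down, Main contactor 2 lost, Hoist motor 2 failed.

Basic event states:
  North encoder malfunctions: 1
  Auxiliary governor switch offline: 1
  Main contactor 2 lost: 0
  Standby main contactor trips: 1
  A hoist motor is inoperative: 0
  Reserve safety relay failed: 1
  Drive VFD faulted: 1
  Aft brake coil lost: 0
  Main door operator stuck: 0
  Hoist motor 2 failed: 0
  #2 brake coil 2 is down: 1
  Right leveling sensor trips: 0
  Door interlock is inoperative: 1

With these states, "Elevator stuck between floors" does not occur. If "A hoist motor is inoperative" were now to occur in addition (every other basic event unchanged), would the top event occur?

No

Counterfactual: set "A hoist motor is inoperative" to occurred.
Brake release down [AND]: Aft brake coil lost=not, Standby main contactor trips=occurs → not all inputs occur → does not occur.
Leveling path lost [AND]: Drive VFD faulted=occurs, Main door operator stuck=not → not all inputs occur → does not occur.
Drive chain down [AND]: Brake release down=not, A hoist motor is inoperative=occurs, Leveling path lost=not, Reserve safety relay failed=occurs → not all inputs occur → does not occur.
Door loop fails [OR]: Auxiliary governor switch offline=occurs, Door interlock is inoperative=occurs → at least one input occurs → occurs.
Controller branch fails [AND]: North encoder malfunctions=occurs, Door loop fails=occurs, #2 brake coil 2 is down=occurs, Main contactor 2 lost=not → not all inputs occur → does not occur.
Safety circuit down [OR]: Right leveling sensor trips=not, Controller branch fails=not, Hoist motor 2 failed=not → no input occurs → does not occur.
Elevator stuck between floors [OR]: Drive chain down=not, Safety circuit down=not → no input occurs → does not occur.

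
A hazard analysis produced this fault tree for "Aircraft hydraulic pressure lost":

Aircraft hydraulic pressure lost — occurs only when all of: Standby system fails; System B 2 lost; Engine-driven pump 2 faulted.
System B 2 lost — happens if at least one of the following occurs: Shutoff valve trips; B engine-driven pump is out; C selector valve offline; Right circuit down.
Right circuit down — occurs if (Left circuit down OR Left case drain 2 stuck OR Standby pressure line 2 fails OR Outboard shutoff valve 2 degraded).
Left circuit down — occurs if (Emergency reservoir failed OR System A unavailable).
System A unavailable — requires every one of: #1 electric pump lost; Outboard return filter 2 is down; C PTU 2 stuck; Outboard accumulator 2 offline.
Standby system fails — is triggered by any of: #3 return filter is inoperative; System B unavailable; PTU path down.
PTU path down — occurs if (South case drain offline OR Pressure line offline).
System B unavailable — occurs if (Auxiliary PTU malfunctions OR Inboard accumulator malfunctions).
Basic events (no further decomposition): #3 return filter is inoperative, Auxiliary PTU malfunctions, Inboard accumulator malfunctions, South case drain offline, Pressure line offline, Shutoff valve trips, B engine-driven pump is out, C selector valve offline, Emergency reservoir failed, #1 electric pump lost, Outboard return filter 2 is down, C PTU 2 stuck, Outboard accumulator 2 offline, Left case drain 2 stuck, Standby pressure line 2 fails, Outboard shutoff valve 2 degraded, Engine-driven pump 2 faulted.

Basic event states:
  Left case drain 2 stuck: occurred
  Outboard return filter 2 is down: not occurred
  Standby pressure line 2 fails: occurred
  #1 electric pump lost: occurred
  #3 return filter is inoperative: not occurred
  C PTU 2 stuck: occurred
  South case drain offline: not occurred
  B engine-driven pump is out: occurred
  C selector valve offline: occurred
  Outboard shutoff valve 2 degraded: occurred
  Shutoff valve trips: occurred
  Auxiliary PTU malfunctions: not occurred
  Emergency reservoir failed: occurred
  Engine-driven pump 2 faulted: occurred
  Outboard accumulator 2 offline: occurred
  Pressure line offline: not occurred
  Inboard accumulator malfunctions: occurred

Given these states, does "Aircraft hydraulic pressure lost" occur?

Yes

System B unavailable [OR]: Auxiliary PTU malfunctions=not, Inboard accumulator malfunctions=occurs → at least one input occurs → occurs.
PTU path down [OR]: South case drain offline=not, Pressure line offline=not → no input occurs → does not occur.
Standby system fails [OR]: #3 return filter is inoperative=not, System B unavailable=occurs, PTU path down=not → at least one input occurs → occurs.
System A unavailable [AND]: #1 electric pump lost=occurs, Outboard return filter 2 is down=not, C PTU 2 stuck=occurs, Outboard accumulator 2 offline=occurs → not all inputs occur → does not occur.
Left circuit down [OR]: Emergency reservoir failed=occurs, System A unavailable=not → at least one input occurs → occurs.
Right circuit down [OR]: Left circuit down=occurs, Left case drain 2 stuck=occurs, Standby pressure line 2 fails=occurs, Outboard shutoff valve 2 degraded=occurs → at least one input occurs → occurs.
System B 2 lost [OR]: Shutoff valve trips=occurs, B engine-driven pump is out=occurs, C selector valve offline=occurs, Right circuit down=occurs → at least one input occurs → occurs.
Aircraft hydraulic pressure lost [AND]: Standby system fails=occurs, System B 2 lost=occurs, Engine-driven pump 2 faulted=occurs → all inputs occur → occurs.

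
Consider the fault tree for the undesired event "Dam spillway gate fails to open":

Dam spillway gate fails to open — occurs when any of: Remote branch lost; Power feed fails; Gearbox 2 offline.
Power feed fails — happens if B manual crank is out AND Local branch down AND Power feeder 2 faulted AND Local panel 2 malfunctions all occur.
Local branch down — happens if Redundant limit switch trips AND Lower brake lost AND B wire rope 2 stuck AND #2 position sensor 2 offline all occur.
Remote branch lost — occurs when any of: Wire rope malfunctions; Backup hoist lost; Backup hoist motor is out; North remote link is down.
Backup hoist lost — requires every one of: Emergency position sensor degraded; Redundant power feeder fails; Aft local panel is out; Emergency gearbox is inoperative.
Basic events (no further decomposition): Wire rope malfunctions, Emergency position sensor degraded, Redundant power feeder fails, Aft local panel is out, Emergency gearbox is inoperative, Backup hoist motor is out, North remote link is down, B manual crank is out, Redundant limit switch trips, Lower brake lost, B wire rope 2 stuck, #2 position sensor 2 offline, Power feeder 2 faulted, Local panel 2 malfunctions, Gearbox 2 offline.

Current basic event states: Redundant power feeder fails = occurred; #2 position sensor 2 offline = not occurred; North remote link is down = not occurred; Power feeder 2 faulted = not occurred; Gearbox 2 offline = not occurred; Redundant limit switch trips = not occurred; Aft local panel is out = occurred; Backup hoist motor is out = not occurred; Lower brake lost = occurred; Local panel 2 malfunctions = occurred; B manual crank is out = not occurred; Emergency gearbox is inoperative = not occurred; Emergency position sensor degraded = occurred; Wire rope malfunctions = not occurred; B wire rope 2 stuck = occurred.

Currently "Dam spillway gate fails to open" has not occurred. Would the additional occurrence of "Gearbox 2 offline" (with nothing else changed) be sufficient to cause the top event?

Counterfactual: set "Gearbox 2 offline" to occurred.
Backup hoist lost [AND]: Emergency position sensor degraded=occurs, Redundant power feeder fails=occurs, Aft local panel is out=occurs, Emergency gearbox is inoperative=not → not all inputs occur → does not occur.
Remote branch lost [OR]: Wire rope malfunctions=not, Backup hoist lost=not, Backup hoist motor is out=not, North remote link is down=not → no input occurs → does not occur.
Local branch down [AND]: Redundant limit switch trips=not, Lower brake lost=occurs, B wire rope 2 stuck=occurs, #2 position sensor 2 offline=not → not all inputs occur → does not occur.
Power feed fails [AND]: B manual crank is out=not, Local branch down=not, Power feeder 2 faulted=not, Local panel 2 malfunctions=occurs → not all inputs occur → does not occur.
Dam spillway gate fails to open [OR]: Remote branch lost=not, Power feed fails=not, Gearbox 2 offline=occurs → at least one input occurs → occurs.

Yes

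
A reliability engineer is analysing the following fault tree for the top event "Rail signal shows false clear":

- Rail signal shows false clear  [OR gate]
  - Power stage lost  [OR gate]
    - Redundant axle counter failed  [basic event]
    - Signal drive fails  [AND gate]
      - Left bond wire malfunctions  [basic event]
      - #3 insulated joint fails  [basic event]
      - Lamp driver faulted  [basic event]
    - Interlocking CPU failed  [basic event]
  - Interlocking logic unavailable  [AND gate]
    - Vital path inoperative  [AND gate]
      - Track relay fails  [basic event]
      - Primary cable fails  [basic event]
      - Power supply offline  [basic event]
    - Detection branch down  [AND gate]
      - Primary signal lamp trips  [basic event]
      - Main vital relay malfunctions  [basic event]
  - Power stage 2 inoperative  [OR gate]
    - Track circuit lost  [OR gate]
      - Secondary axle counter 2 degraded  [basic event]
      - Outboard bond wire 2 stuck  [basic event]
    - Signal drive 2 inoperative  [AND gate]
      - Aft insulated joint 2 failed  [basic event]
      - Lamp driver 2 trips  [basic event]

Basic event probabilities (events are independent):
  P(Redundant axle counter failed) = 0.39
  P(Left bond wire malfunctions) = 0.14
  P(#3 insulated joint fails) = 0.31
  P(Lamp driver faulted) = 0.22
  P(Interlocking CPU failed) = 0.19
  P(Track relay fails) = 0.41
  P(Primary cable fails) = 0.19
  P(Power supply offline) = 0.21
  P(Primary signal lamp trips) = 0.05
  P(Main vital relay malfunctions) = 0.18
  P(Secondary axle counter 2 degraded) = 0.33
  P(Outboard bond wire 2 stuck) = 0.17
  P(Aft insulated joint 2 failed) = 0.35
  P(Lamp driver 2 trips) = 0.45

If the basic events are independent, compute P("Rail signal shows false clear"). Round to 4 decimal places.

P(Signal drive fails) [AND] = 0.14 × 0.31 × 0.22 = 0.009548
P(Power stage lost) [OR] = 1 − (1−0.39) × (1−0.009548) × (1−0.19) = 0.510618
P(Vital path inoperative) [AND] = 0.41 × 0.19 × 0.21 = 0.016359
P(Detection branch down) [AND] = 0.05 × 0.18 = 0.009000
P(Interlocking logic unavailable) [AND] = 0.016359 × 0.009000 = 0.000147
P(Track circuit lost) [OR] = 1 − (1−0.33) × (1−0.17) = 0.443900
P(Signal drive 2 inoperative) [AND] = 0.35 × 0.45 = 0.157500
P(Power stage 2 inoperative) [OR] = 1 − (1−0.443900) × (1−0.157500) = 0.531486
P(Rail signal shows false clear) [OR] = 1 − (1−0.510618) × (1−0.000147) × (1−0.531486) = 0.770751
Rounded to 4 decimal places: P(Rail signal shows false clear) ≈ 0.7708.

0.7708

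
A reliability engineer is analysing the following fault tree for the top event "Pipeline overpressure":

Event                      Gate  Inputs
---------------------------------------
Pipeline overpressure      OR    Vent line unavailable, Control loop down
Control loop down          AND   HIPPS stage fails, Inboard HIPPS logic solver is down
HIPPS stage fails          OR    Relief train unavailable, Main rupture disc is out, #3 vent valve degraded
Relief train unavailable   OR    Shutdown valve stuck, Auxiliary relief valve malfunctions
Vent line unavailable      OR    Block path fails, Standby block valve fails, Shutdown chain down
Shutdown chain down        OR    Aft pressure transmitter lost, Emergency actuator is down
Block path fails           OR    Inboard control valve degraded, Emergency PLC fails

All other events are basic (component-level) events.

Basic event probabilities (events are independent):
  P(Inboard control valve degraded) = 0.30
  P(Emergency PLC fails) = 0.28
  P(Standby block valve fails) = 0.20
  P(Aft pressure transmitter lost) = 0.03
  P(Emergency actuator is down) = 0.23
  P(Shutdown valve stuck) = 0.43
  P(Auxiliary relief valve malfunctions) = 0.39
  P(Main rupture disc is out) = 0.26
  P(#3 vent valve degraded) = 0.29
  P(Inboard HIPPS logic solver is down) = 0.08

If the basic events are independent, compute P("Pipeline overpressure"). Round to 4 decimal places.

P(Block path fails) [OR] = 1 − (1−0.30) × (1−0.28) = 0.496000
P(Shutdown chain down) [OR] = 1 − (1−0.03) × (1−0.23) = 0.253100
P(Vent line unavailable) [OR] = 1 − (1−0.496000) × (1−0.20) × (1−0.253100) = 0.698850
P(Relief train unavailable) [OR] = 1 − (1−0.43) × (1−0.39) = 0.652300
P(HIPPS stage fails) [OR] = 1 − (1−0.652300) × (1−0.26) × (1−0.29) = 0.817318
P(Control loop down) [AND] = 0.817318 × 0.08 = 0.065385
P(Pipeline overpressure) [OR] = 1 − (1−0.698850) × (1−0.065385) = 0.718541
Rounded to 4 decimal places: P(Pipeline overpressure) ≈ 0.7185.

0.7185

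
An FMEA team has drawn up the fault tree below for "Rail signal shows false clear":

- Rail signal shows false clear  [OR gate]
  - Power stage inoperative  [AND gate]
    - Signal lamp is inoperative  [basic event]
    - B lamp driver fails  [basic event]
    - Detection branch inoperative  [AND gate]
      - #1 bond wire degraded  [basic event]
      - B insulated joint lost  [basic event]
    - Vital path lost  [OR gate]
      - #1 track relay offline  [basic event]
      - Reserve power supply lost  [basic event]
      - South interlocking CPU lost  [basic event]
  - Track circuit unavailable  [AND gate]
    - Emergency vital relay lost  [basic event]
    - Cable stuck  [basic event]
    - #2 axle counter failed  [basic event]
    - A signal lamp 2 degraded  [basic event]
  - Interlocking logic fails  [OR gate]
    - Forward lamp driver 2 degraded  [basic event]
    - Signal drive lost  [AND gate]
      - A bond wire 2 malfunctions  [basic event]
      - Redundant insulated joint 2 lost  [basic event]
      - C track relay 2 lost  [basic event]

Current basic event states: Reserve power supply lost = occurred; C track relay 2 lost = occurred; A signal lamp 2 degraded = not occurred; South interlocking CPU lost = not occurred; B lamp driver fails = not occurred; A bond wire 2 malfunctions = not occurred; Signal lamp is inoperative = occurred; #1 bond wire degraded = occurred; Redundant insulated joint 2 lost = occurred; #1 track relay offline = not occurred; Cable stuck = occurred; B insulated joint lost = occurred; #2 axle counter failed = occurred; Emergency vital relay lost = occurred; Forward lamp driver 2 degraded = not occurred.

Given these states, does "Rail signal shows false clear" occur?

No

Detection branch inoperative [AND]: #1 bond wire degraded=occurs, B insulated joint lost=occurs → all inputs occur → occurs.
Vital path lost [OR]: #1 track relay offline=not, Reserve power supply lost=occurs, South interlocking CPU lost=not → at least one input occurs → occurs.
Power stage inoperative [AND]: Signal lamp is inoperative=occurs, B lamp driver fails=not, Detection branch inoperative=occurs, Vital path lost=occurs → not all inputs occur → does not occur.
Track circuit unavailable [AND]: Emergency vital relay lost=occurs, Cable stuck=occurs, #2 axle counter failed=occurs, A signal lamp 2 degraded=not → not all inputs occur → does not occur.
Signal drive lost [AND]: A bond wire 2 malfunctions=not, Redundant insulated joint 2 lost=occurs, C track relay 2 lost=occurs → not all inputs occur → does not occur.
Interlocking logic fails [OR]: Forward lamp driver 2 degraded=not, Signal drive lost=not → no input occurs → does not occur.
Rail signal shows false clear [OR]: Power stage inoperative=not, Track circuit unavailable=not, Interlocking logic fails=not → no input occurs → does not occur.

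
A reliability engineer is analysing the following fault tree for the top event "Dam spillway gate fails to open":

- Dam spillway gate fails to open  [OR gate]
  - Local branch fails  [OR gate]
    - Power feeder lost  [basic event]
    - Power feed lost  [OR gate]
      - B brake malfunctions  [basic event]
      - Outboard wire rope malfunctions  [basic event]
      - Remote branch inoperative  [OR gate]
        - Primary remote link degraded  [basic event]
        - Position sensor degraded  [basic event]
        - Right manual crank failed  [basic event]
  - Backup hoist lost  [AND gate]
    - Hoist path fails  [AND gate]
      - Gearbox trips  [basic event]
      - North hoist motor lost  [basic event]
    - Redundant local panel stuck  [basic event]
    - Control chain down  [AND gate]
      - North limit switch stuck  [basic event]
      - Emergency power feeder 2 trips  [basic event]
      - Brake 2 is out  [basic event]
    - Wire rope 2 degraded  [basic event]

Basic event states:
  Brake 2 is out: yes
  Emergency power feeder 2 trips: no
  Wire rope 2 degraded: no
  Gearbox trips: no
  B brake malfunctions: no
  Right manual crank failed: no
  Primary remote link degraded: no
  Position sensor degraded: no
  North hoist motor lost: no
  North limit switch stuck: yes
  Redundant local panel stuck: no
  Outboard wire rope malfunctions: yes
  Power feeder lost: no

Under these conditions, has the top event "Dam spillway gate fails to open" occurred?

Yes

Remote branch inoperative [OR]: Primary remote link degraded=not, Position sensor degraded=not, Right manual crank failed=not → no input occurs → does not occur.
Power feed lost [OR]: B brake malfunctions=not, Outboard wire rope malfunctions=occurs, Remote branch inoperative=not → at least one input occurs → occurs.
Local branch fails [OR]: Power feeder lost=not, Power feed lost=occurs → at least one input occurs → occurs.
Hoist path fails [AND]: Gearbox trips=not, North hoist motor lost=not → not all inputs occur → does not occur.
Control chain down [AND]: North limit switch stuck=occurs, Emergency power feeder 2 trips=not, Brake 2 is out=occurs → not all inputs occur → does not occur.
Backup hoist lost [AND]: Hoist path fails=not, Redundant local panel stuck=not, Control chain down=not, Wire rope 2 degraded=not → not all inputs occur → does not occur.
Dam spillway gate fails to open [OR]: Local branch fails=occurs, Backup hoist lost=not → at least one input occurs → occurs.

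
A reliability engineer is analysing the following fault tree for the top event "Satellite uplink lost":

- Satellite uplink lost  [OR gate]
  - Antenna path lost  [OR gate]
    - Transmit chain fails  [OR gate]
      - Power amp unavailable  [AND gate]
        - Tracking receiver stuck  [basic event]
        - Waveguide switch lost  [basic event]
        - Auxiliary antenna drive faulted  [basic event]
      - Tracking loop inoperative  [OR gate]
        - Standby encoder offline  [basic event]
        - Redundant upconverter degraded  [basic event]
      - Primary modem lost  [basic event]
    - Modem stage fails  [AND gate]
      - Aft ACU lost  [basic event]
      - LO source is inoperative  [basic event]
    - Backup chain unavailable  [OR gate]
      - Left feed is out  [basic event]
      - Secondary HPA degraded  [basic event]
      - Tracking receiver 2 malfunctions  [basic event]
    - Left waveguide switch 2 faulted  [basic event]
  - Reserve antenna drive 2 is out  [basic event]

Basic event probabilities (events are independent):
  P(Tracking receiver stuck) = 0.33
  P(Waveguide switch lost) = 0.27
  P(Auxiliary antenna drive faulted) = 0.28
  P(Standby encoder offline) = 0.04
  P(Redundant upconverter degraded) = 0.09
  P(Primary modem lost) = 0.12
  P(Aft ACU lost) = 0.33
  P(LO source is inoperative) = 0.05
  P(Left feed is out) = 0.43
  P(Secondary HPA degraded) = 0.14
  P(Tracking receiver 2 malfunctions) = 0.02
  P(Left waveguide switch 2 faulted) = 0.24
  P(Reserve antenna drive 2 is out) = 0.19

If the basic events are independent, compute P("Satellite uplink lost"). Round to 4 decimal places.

P(Power amp unavailable) [AND] = 0.33 × 0.27 × 0.28 = 0.024948
P(Tracking loop inoperative) [OR] = 1 − (1−0.04) × (1−0.09) = 0.126400
P(Transmit chain fails) [OR] = 1 − (1−0.024948) × (1−0.126400) × (1−0.12) = 0.250411
P(Modem stage fails) [AND] = 0.33 × 0.05 = 0.016500
P(Backup chain unavailable) [OR] = 1 − (1−0.43) × (1−0.14) × (1−0.02) = 0.519604
P(Antenna path lost) [OR] = 1 − (1−0.250411) × (1−0.016500) × (1−0.519604) × (1−0.24) = 0.730840
P(Satellite uplink lost) [OR] = 1 − (1−0.730840) × (1−0.19) = 0.781980
Rounded to 4 decimal places: P(Satellite uplink lost) ≈ 0.7820.

0.7820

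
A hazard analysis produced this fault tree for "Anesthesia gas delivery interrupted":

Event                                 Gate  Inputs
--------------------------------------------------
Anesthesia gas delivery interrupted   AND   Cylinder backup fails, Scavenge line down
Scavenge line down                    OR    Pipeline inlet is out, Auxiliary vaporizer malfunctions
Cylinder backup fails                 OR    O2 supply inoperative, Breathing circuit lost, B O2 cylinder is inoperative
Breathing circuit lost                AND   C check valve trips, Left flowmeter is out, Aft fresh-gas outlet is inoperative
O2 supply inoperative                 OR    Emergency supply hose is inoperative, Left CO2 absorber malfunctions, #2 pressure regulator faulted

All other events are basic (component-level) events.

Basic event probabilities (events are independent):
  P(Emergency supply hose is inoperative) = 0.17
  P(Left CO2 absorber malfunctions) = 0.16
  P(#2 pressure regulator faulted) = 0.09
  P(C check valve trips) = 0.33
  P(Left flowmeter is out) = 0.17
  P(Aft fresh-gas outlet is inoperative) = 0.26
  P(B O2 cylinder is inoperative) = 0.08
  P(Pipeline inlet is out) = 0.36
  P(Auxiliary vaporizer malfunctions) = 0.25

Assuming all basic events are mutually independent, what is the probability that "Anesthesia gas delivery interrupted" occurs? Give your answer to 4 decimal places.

P(O2 supply inoperative) [OR] = 1 − (1−0.17) × (1−0.16) × (1−0.09) = 0.365548
P(Breathing circuit lost) [AND] = 0.33 × 0.17 × 0.26 = 0.014586
P(Cylinder backup fails) [OR] = 1 − (1−0.365548) × (1−0.014586) × (1−0.08) = 0.424818
P(Scavenge line down) [OR] = 1 − (1−0.36) × (1−0.25) = 0.520000
P(Anesthesia gas delivery interrupted) [AND] = 0.424818 × 0.520000 = 0.220905
Rounded to 4 decimal places: P(Anesthesia gas delivery interrupted) ≈ 0.2209.

0.2209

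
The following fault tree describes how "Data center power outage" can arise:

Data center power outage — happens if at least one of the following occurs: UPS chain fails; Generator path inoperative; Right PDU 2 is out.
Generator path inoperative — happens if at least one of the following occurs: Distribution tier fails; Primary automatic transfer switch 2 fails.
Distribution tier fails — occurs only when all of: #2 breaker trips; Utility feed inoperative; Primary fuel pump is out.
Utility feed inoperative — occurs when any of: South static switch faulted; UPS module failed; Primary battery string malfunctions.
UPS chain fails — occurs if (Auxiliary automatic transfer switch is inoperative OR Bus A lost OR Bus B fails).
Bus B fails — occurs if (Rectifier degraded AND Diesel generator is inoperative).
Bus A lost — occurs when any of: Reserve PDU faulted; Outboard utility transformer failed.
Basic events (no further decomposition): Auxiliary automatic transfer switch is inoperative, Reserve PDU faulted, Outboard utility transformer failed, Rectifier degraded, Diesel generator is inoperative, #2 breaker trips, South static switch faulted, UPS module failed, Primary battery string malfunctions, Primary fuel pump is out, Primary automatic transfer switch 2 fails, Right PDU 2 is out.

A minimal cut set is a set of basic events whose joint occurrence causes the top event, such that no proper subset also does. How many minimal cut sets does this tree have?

Bus A lost [OR]: union of children's cut sets → 2 cut set(s).
Bus B fails [AND]: one cut set from each child combined → 1 × 1 = 1 cut set(s).
UPS chain fails [OR]: union of children's cut sets → 4 cut set(s).
Utility feed inoperative [OR]: union of children's cut sets → 3 cut set(s).
Distribution tier fails [AND]: one cut set from each child combined → 1 × 3 × 1 = 3 cut set(s).
Generator path inoperative [OR]: union of children's cut sets → 4 cut set(s).
Data center power outage [OR]: union of children's cut sets → 9 cut set(s).
Minimal cut sets: {Auxiliary automatic transfer switch is inoperative}; {Reserve PDU faulted}; {Outboard utility transformer failed}; {Diesel generator is inoperative, Rectifier degraded}; {#2 breaker trips, Primary fuel pump is out, South static switch faulted}; {#2 breaker trips, Primary fuel pump is out, UPS module failed}; {#2 breaker trips, Primary battery string malfunctions, Primary fuel pump is out}; {Primary automatic transfer switch 2 fails}; {Right PDU 2 is out}.

9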